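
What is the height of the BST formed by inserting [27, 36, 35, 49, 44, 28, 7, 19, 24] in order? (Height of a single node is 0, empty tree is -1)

Insertion order: [27, 36, 35, 49, 44, 28, 7, 19, 24]
Tree (level-order array): [27, 7, 36, None, 19, 35, 49, None, 24, 28, None, 44]
Compute height bottom-up (empty subtree = -1):
  height(24) = 1 + max(-1, -1) = 0
  height(19) = 1 + max(-1, 0) = 1
  height(7) = 1 + max(-1, 1) = 2
  height(28) = 1 + max(-1, -1) = 0
  height(35) = 1 + max(0, -1) = 1
  height(44) = 1 + max(-1, -1) = 0
  height(49) = 1 + max(0, -1) = 1
  height(36) = 1 + max(1, 1) = 2
  height(27) = 1 + max(2, 2) = 3
Height = 3


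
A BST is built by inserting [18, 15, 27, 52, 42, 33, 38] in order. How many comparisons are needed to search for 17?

Search path for 17: 18 -> 15
Found: False
Comparisons: 2


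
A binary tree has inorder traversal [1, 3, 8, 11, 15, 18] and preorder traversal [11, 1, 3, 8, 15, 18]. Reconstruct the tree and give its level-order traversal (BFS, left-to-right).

Inorder:  [1, 3, 8, 11, 15, 18]
Preorder: [11, 1, 3, 8, 15, 18]
Algorithm: preorder visits root first, so consume preorder in order;
for each root, split the current inorder slice at that value into
left-subtree inorder and right-subtree inorder, then recurse.
Recursive splits:
  root=11; inorder splits into left=[1, 3, 8], right=[15, 18]
  root=1; inorder splits into left=[], right=[3, 8]
  root=3; inorder splits into left=[], right=[8]
  root=8; inorder splits into left=[], right=[]
  root=15; inorder splits into left=[], right=[18]
  root=18; inorder splits into left=[], right=[]
Reconstructed level-order: [11, 1, 15, 3, 18, 8]


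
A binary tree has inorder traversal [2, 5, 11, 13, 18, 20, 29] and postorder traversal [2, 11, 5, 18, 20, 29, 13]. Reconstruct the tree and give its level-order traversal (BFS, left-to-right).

Inorder:   [2, 5, 11, 13, 18, 20, 29]
Postorder: [2, 11, 5, 18, 20, 29, 13]
Algorithm: postorder visits root last, so walk postorder right-to-left;
each value is the root of the current inorder slice — split it at that
value, recurse on the right subtree first, then the left.
Recursive splits:
  root=13; inorder splits into left=[2, 5, 11], right=[18, 20, 29]
  root=29; inorder splits into left=[18, 20], right=[]
  root=20; inorder splits into left=[18], right=[]
  root=18; inorder splits into left=[], right=[]
  root=5; inorder splits into left=[2], right=[11]
  root=11; inorder splits into left=[], right=[]
  root=2; inorder splits into left=[], right=[]
Reconstructed level-order: [13, 5, 29, 2, 11, 20, 18]


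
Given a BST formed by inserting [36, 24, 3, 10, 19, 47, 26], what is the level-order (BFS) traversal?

Tree insertion order: [36, 24, 3, 10, 19, 47, 26]
Tree (level-order array): [36, 24, 47, 3, 26, None, None, None, 10, None, None, None, 19]
BFS from the root, enqueuing left then right child of each popped node:
  queue [36] -> pop 36, enqueue [24, 47], visited so far: [36]
  queue [24, 47] -> pop 24, enqueue [3, 26], visited so far: [36, 24]
  queue [47, 3, 26] -> pop 47, enqueue [none], visited so far: [36, 24, 47]
  queue [3, 26] -> pop 3, enqueue [10], visited so far: [36, 24, 47, 3]
  queue [26, 10] -> pop 26, enqueue [none], visited so far: [36, 24, 47, 3, 26]
  queue [10] -> pop 10, enqueue [19], visited so far: [36, 24, 47, 3, 26, 10]
  queue [19] -> pop 19, enqueue [none], visited so far: [36, 24, 47, 3, 26, 10, 19]
Result: [36, 24, 47, 3, 26, 10, 19]


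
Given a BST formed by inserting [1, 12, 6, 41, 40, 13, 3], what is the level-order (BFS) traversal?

Tree insertion order: [1, 12, 6, 41, 40, 13, 3]
Tree (level-order array): [1, None, 12, 6, 41, 3, None, 40, None, None, None, 13]
BFS from the root, enqueuing left then right child of each popped node:
  queue [1] -> pop 1, enqueue [12], visited so far: [1]
  queue [12] -> pop 12, enqueue [6, 41], visited so far: [1, 12]
  queue [6, 41] -> pop 6, enqueue [3], visited so far: [1, 12, 6]
  queue [41, 3] -> pop 41, enqueue [40], visited so far: [1, 12, 6, 41]
  queue [3, 40] -> pop 3, enqueue [none], visited so far: [1, 12, 6, 41, 3]
  queue [40] -> pop 40, enqueue [13], visited so far: [1, 12, 6, 41, 3, 40]
  queue [13] -> pop 13, enqueue [none], visited so far: [1, 12, 6, 41, 3, 40, 13]
Result: [1, 12, 6, 41, 3, 40, 13]


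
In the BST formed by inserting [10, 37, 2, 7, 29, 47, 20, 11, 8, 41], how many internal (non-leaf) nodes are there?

Tree built from: [10, 37, 2, 7, 29, 47, 20, 11, 8, 41]
Tree (level-order array): [10, 2, 37, None, 7, 29, 47, None, 8, 20, None, 41, None, None, None, 11]
Rule: An internal node has at least one child.
Per-node child counts:
  node 10: 2 child(ren)
  node 2: 1 child(ren)
  node 7: 1 child(ren)
  node 8: 0 child(ren)
  node 37: 2 child(ren)
  node 29: 1 child(ren)
  node 20: 1 child(ren)
  node 11: 0 child(ren)
  node 47: 1 child(ren)
  node 41: 0 child(ren)
Matching nodes: [10, 2, 7, 37, 29, 20, 47]
Count of internal (non-leaf) nodes: 7


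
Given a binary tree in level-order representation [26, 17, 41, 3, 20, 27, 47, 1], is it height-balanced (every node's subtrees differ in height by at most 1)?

Tree (level-order array): [26, 17, 41, 3, 20, 27, 47, 1]
Definition: a tree is height-balanced if, at every node, |h(left) - h(right)| <= 1 (empty subtree has height -1).
Bottom-up per-node check:
  node 1: h_left=-1, h_right=-1, diff=0 [OK], height=0
  node 3: h_left=0, h_right=-1, diff=1 [OK], height=1
  node 20: h_left=-1, h_right=-1, diff=0 [OK], height=0
  node 17: h_left=1, h_right=0, diff=1 [OK], height=2
  node 27: h_left=-1, h_right=-1, diff=0 [OK], height=0
  node 47: h_left=-1, h_right=-1, diff=0 [OK], height=0
  node 41: h_left=0, h_right=0, diff=0 [OK], height=1
  node 26: h_left=2, h_right=1, diff=1 [OK], height=3
All nodes satisfy the balance condition.
Result: Balanced


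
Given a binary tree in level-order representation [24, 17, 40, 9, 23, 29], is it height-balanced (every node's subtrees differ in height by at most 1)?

Tree (level-order array): [24, 17, 40, 9, 23, 29]
Definition: a tree is height-balanced if, at every node, |h(left) - h(right)| <= 1 (empty subtree has height -1).
Bottom-up per-node check:
  node 9: h_left=-1, h_right=-1, diff=0 [OK], height=0
  node 23: h_left=-1, h_right=-1, diff=0 [OK], height=0
  node 17: h_left=0, h_right=0, diff=0 [OK], height=1
  node 29: h_left=-1, h_right=-1, diff=0 [OK], height=0
  node 40: h_left=0, h_right=-1, diff=1 [OK], height=1
  node 24: h_left=1, h_right=1, diff=0 [OK], height=2
All nodes satisfy the balance condition.
Result: Balanced


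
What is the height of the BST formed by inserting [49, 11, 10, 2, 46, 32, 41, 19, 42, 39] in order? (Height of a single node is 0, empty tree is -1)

Insertion order: [49, 11, 10, 2, 46, 32, 41, 19, 42, 39]
Tree (level-order array): [49, 11, None, 10, 46, 2, None, 32, None, None, None, 19, 41, None, None, 39, 42]
Compute height bottom-up (empty subtree = -1):
  height(2) = 1 + max(-1, -1) = 0
  height(10) = 1 + max(0, -1) = 1
  height(19) = 1 + max(-1, -1) = 0
  height(39) = 1 + max(-1, -1) = 0
  height(42) = 1 + max(-1, -1) = 0
  height(41) = 1 + max(0, 0) = 1
  height(32) = 1 + max(0, 1) = 2
  height(46) = 1 + max(2, -1) = 3
  height(11) = 1 + max(1, 3) = 4
  height(49) = 1 + max(4, -1) = 5
Height = 5


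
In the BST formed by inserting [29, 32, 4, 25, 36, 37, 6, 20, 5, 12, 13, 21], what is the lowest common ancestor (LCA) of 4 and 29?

Tree insertion order: [29, 32, 4, 25, 36, 37, 6, 20, 5, 12, 13, 21]
Tree (level-order array): [29, 4, 32, None, 25, None, 36, 6, None, None, 37, 5, 20, None, None, None, None, 12, 21, None, 13]
In a BST, the LCA of p=4, q=29 is the first node v on the
root-to-leaf path with p <= v <= q (go left if both < v, right if both > v).
Walk from root:
  at 29: 4 <= 29 <= 29, this is the LCA
LCA = 29


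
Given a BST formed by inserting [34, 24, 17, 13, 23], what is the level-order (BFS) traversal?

Tree insertion order: [34, 24, 17, 13, 23]
Tree (level-order array): [34, 24, None, 17, None, 13, 23]
BFS from the root, enqueuing left then right child of each popped node:
  queue [34] -> pop 34, enqueue [24], visited so far: [34]
  queue [24] -> pop 24, enqueue [17], visited so far: [34, 24]
  queue [17] -> pop 17, enqueue [13, 23], visited so far: [34, 24, 17]
  queue [13, 23] -> pop 13, enqueue [none], visited so far: [34, 24, 17, 13]
  queue [23] -> pop 23, enqueue [none], visited so far: [34, 24, 17, 13, 23]
Result: [34, 24, 17, 13, 23]


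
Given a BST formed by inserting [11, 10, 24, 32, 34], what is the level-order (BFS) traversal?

Tree insertion order: [11, 10, 24, 32, 34]
Tree (level-order array): [11, 10, 24, None, None, None, 32, None, 34]
BFS from the root, enqueuing left then right child of each popped node:
  queue [11] -> pop 11, enqueue [10, 24], visited so far: [11]
  queue [10, 24] -> pop 10, enqueue [none], visited so far: [11, 10]
  queue [24] -> pop 24, enqueue [32], visited so far: [11, 10, 24]
  queue [32] -> pop 32, enqueue [34], visited so far: [11, 10, 24, 32]
  queue [34] -> pop 34, enqueue [none], visited so far: [11, 10, 24, 32, 34]
Result: [11, 10, 24, 32, 34]


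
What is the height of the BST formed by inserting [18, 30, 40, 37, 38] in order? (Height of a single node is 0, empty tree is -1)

Insertion order: [18, 30, 40, 37, 38]
Tree (level-order array): [18, None, 30, None, 40, 37, None, None, 38]
Compute height bottom-up (empty subtree = -1):
  height(38) = 1 + max(-1, -1) = 0
  height(37) = 1 + max(-1, 0) = 1
  height(40) = 1 + max(1, -1) = 2
  height(30) = 1 + max(-1, 2) = 3
  height(18) = 1 + max(-1, 3) = 4
Height = 4


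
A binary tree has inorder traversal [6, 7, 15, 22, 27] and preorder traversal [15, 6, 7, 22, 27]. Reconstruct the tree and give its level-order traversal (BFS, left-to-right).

Inorder:  [6, 7, 15, 22, 27]
Preorder: [15, 6, 7, 22, 27]
Algorithm: preorder visits root first, so consume preorder in order;
for each root, split the current inorder slice at that value into
left-subtree inorder and right-subtree inorder, then recurse.
Recursive splits:
  root=15; inorder splits into left=[6, 7], right=[22, 27]
  root=6; inorder splits into left=[], right=[7]
  root=7; inorder splits into left=[], right=[]
  root=22; inorder splits into left=[], right=[27]
  root=27; inorder splits into left=[], right=[]
Reconstructed level-order: [15, 6, 22, 7, 27]


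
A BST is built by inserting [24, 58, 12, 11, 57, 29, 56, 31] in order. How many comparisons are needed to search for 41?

Search path for 41: 24 -> 58 -> 57 -> 29 -> 56 -> 31
Found: False
Comparisons: 6


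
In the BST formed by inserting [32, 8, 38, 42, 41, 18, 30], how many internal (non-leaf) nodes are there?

Tree built from: [32, 8, 38, 42, 41, 18, 30]
Tree (level-order array): [32, 8, 38, None, 18, None, 42, None, 30, 41]
Rule: An internal node has at least one child.
Per-node child counts:
  node 32: 2 child(ren)
  node 8: 1 child(ren)
  node 18: 1 child(ren)
  node 30: 0 child(ren)
  node 38: 1 child(ren)
  node 42: 1 child(ren)
  node 41: 0 child(ren)
Matching nodes: [32, 8, 18, 38, 42]
Count of internal (non-leaf) nodes: 5


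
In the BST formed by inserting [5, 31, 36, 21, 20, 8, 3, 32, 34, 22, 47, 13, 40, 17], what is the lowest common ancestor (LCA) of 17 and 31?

Tree insertion order: [5, 31, 36, 21, 20, 8, 3, 32, 34, 22, 47, 13, 40, 17]
Tree (level-order array): [5, 3, 31, None, None, 21, 36, 20, 22, 32, 47, 8, None, None, None, None, 34, 40, None, None, 13, None, None, None, None, None, 17]
In a BST, the LCA of p=17, q=31 is the first node v on the
root-to-leaf path with p <= v <= q (go left if both < v, right if both > v).
Walk from root:
  at 5: both 17 and 31 > 5, go right
  at 31: 17 <= 31 <= 31, this is the LCA
LCA = 31


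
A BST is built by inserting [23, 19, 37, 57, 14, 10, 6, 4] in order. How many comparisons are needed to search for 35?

Search path for 35: 23 -> 37
Found: False
Comparisons: 2


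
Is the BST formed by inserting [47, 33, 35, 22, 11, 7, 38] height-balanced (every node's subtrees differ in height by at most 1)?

Tree (level-order array): [47, 33, None, 22, 35, 11, None, None, 38, 7]
Definition: a tree is height-balanced if, at every node, |h(left) - h(right)| <= 1 (empty subtree has height -1).
Bottom-up per-node check:
  node 7: h_left=-1, h_right=-1, diff=0 [OK], height=0
  node 11: h_left=0, h_right=-1, diff=1 [OK], height=1
  node 22: h_left=1, h_right=-1, diff=2 [FAIL (|1--1|=2 > 1)], height=2
  node 38: h_left=-1, h_right=-1, diff=0 [OK], height=0
  node 35: h_left=-1, h_right=0, diff=1 [OK], height=1
  node 33: h_left=2, h_right=1, diff=1 [OK], height=3
  node 47: h_left=3, h_right=-1, diff=4 [FAIL (|3--1|=4 > 1)], height=4
Node 22 violates the condition: |1 - -1| = 2 > 1.
Result: Not balanced


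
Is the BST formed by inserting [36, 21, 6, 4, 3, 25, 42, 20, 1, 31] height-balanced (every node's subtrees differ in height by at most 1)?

Tree (level-order array): [36, 21, 42, 6, 25, None, None, 4, 20, None, 31, 3, None, None, None, None, None, 1]
Definition: a tree is height-balanced if, at every node, |h(left) - h(right)| <= 1 (empty subtree has height -1).
Bottom-up per-node check:
  node 1: h_left=-1, h_right=-1, diff=0 [OK], height=0
  node 3: h_left=0, h_right=-1, diff=1 [OK], height=1
  node 4: h_left=1, h_right=-1, diff=2 [FAIL (|1--1|=2 > 1)], height=2
  node 20: h_left=-1, h_right=-1, diff=0 [OK], height=0
  node 6: h_left=2, h_right=0, diff=2 [FAIL (|2-0|=2 > 1)], height=3
  node 31: h_left=-1, h_right=-1, diff=0 [OK], height=0
  node 25: h_left=-1, h_right=0, diff=1 [OK], height=1
  node 21: h_left=3, h_right=1, diff=2 [FAIL (|3-1|=2 > 1)], height=4
  node 42: h_left=-1, h_right=-1, diff=0 [OK], height=0
  node 36: h_left=4, h_right=0, diff=4 [FAIL (|4-0|=4 > 1)], height=5
Node 4 violates the condition: |1 - -1| = 2 > 1.
Result: Not balanced


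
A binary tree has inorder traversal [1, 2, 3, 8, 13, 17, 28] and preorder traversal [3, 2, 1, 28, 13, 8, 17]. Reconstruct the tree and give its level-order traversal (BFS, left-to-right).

Inorder:  [1, 2, 3, 8, 13, 17, 28]
Preorder: [3, 2, 1, 28, 13, 8, 17]
Algorithm: preorder visits root first, so consume preorder in order;
for each root, split the current inorder slice at that value into
left-subtree inorder and right-subtree inorder, then recurse.
Recursive splits:
  root=3; inorder splits into left=[1, 2], right=[8, 13, 17, 28]
  root=2; inorder splits into left=[1], right=[]
  root=1; inorder splits into left=[], right=[]
  root=28; inorder splits into left=[8, 13, 17], right=[]
  root=13; inorder splits into left=[8], right=[17]
  root=8; inorder splits into left=[], right=[]
  root=17; inorder splits into left=[], right=[]
Reconstructed level-order: [3, 2, 28, 1, 13, 8, 17]


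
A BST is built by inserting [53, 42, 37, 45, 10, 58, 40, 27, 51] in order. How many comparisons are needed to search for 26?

Search path for 26: 53 -> 42 -> 37 -> 10 -> 27
Found: False
Comparisons: 5


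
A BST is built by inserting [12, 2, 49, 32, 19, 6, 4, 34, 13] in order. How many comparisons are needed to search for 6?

Search path for 6: 12 -> 2 -> 6
Found: True
Comparisons: 3


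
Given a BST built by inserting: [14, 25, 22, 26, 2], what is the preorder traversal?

Tree insertion order: [14, 25, 22, 26, 2]
Tree (level-order array): [14, 2, 25, None, None, 22, 26]
Preorder traversal: [14, 2, 25, 22, 26]


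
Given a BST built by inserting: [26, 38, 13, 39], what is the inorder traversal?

Tree insertion order: [26, 38, 13, 39]
Tree (level-order array): [26, 13, 38, None, None, None, 39]
Inorder traversal: [13, 26, 38, 39]


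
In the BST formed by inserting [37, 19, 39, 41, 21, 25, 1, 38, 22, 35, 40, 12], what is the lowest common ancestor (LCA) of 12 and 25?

Tree insertion order: [37, 19, 39, 41, 21, 25, 1, 38, 22, 35, 40, 12]
Tree (level-order array): [37, 19, 39, 1, 21, 38, 41, None, 12, None, 25, None, None, 40, None, None, None, 22, 35]
In a BST, the LCA of p=12, q=25 is the first node v on the
root-to-leaf path with p <= v <= q (go left if both < v, right if both > v).
Walk from root:
  at 37: both 12 and 25 < 37, go left
  at 19: 12 <= 19 <= 25, this is the LCA
LCA = 19


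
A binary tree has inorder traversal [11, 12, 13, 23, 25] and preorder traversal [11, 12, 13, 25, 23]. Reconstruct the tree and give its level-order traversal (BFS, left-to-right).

Inorder:  [11, 12, 13, 23, 25]
Preorder: [11, 12, 13, 25, 23]
Algorithm: preorder visits root first, so consume preorder in order;
for each root, split the current inorder slice at that value into
left-subtree inorder and right-subtree inorder, then recurse.
Recursive splits:
  root=11; inorder splits into left=[], right=[12, 13, 23, 25]
  root=12; inorder splits into left=[], right=[13, 23, 25]
  root=13; inorder splits into left=[], right=[23, 25]
  root=25; inorder splits into left=[23], right=[]
  root=23; inorder splits into left=[], right=[]
Reconstructed level-order: [11, 12, 13, 25, 23]


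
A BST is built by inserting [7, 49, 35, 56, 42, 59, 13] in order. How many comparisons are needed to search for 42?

Search path for 42: 7 -> 49 -> 35 -> 42
Found: True
Comparisons: 4


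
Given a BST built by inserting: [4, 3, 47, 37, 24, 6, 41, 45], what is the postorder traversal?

Tree insertion order: [4, 3, 47, 37, 24, 6, 41, 45]
Tree (level-order array): [4, 3, 47, None, None, 37, None, 24, 41, 6, None, None, 45]
Postorder traversal: [3, 6, 24, 45, 41, 37, 47, 4]


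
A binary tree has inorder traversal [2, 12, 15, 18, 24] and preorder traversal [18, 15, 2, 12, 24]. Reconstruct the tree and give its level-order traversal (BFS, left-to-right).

Inorder:  [2, 12, 15, 18, 24]
Preorder: [18, 15, 2, 12, 24]
Algorithm: preorder visits root first, so consume preorder in order;
for each root, split the current inorder slice at that value into
left-subtree inorder and right-subtree inorder, then recurse.
Recursive splits:
  root=18; inorder splits into left=[2, 12, 15], right=[24]
  root=15; inorder splits into left=[2, 12], right=[]
  root=2; inorder splits into left=[], right=[12]
  root=12; inorder splits into left=[], right=[]
  root=24; inorder splits into left=[], right=[]
Reconstructed level-order: [18, 15, 24, 2, 12]


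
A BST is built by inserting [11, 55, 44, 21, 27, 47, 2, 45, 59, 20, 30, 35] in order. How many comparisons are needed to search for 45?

Search path for 45: 11 -> 55 -> 44 -> 47 -> 45
Found: True
Comparisons: 5


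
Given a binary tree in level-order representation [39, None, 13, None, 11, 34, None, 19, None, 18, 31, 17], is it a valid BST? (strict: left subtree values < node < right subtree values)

Level-order array: [39, None, 13, None, 11, 34, None, 19, None, 18, 31, 17]
Validate using subtree bounds (lo, hi): at each node, require lo < value < hi,
then recurse left with hi=value and right with lo=value.
Preorder trace (stopping at first violation):
  at node 39 with bounds (-inf, +inf): OK
  at node 13 with bounds (39, +inf): VIOLATION
Node 13 violates its bound: not (39 < 13 < +inf).
Result: Not a valid BST


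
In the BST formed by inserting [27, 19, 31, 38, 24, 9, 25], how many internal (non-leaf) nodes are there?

Tree built from: [27, 19, 31, 38, 24, 9, 25]
Tree (level-order array): [27, 19, 31, 9, 24, None, 38, None, None, None, 25]
Rule: An internal node has at least one child.
Per-node child counts:
  node 27: 2 child(ren)
  node 19: 2 child(ren)
  node 9: 0 child(ren)
  node 24: 1 child(ren)
  node 25: 0 child(ren)
  node 31: 1 child(ren)
  node 38: 0 child(ren)
Matching nodes: [27, 19, 24, 31]
Count of internal (non-leaf) nodes: 4


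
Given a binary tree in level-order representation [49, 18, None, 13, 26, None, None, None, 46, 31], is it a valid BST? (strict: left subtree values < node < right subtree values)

Level-order array: [49, 18, None, 13, 26, None, None, None, 46, 31]
Validate using subtree bounds (lo, hi): at each node, require lo < value < hi,
then recurse left with hi=value and right with lo=value.
Preorder trace (stopping at first violation):
  at node 49 with bounds (-inf, +inf): OK
  at node 18 with bounds (-inf, 49): OK
  at node 13 with bounds (-inf, 18): OK
  at node 26 with bounds (18, 49): OK
  at node 46 with bounds (26, 49): OK
  at node 31 with bounds (26, 46): OK
No violation found at any node.
Result: Valid BST


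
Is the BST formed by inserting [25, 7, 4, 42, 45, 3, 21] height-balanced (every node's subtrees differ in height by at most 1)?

Tree (level-order array): [25, 7, 42, 4, 21, None, 45, 3]
Definition: a tree is height-balanced if, at every node, |h(left) - h(right)| <= 1 (empty subtree has height -1).
Bottom-up per-node check:
  node 3: h_left=-1, h_right=-1, diff=0 [OK], height=0
  node 4: h_left=0, h_right=-1, diff=1 [OK], height=1
  node 21: h_left=-1, h_right=-1, diff=0 [OK], height=0
  node 7: h_left=1, h_right=0, diff=1 [OK], height=2
  node 45: h_left=-1, h_right=-1, diff=0 [OK], height=0
  node 42: h_left=-1, h_right=0, diff=1 [OK], height=1
  node 25: h_left=2, h_right=1, diff=1 [OK], height=3
All nodes satisfy the balance condition.
Result: Balanced


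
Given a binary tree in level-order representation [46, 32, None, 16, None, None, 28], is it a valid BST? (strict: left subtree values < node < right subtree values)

Level-order array: [46, 32, None, 16, None, None, 28]
Validate using subtree bounds (lo, hi): at each node, require lo < value < hi,
then recurse left with hi=value and right with lo=value.
Preorder trace (stopping at first violation):
  at node 46 with bounds (-inf, +inf): OK
  at node 32 with bounds (-inf, 46): OK
  at node 16 with bounds (-inf, 32): OK
  at node 28 with bounds (16, 32): OK
No violation found at any node.
Result: Valid BST


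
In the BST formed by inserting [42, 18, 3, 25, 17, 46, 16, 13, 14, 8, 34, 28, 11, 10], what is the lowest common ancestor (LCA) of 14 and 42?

Tree insertion order: [42, 18, 3, 25, 17, 46, 16, 13, 14, 8, 34, 28, 11, 10]
Tree (level-order array): [42, 18, 46, 3, 25, None, None, None, 17, None, 34, 16, None, 28, None, 13, None, None, None, 8, 14, None, 11, None, None, 10]
In a BST, the LCA of p=14, q=42 is the first node v on the
root-to-leaf path with p <= v <= q (go left if both < v, right if both > v).
Walk from root:
  at 42: 14 <= 42 <= 42, this is the LCA
LCA = 42


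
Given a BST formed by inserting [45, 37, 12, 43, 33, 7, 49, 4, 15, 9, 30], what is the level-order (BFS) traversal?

Tree insertion order: [45, 37, 12, 43, 33, 7, 49, 4, 15, 9, 30]
Tree (level-order array): [45, 37, 49, 12, 43, None, None, 7, 33, None, None, 4, 9, 15, None, None, None, None, None, None, 30]
BFS from the root, enqueuing left then right child of each popped node:
  queue [45] -> pop 45, enqueue [37, 49], visited so far: [45]
  queue [37, 49] -> pop 37, enqueue [12, 43], visited so far: [45, 37]
  queue [49, 12, 43] -> pop 49, enqueue [none], visited so far: [45, 37, 49]
  queue [12, 43] -> pop 12, enqueue [7, 33], visited so far: [45, 37, 49, 12]
  queue [43, 7, 33] -> pop 43, enqueue [none], visited so far: [45, 37, 49, 12, 43]
  queue [7, 33] -> pop 7, enqueue [4, 9], visited so far: [45, 37, 49, 12, 43, 7]
  queue [33, 4, 9] -> pop 33, enqueue [15], visited so far: [45, 37, 49, 12, 43, 7, 33]
  queue [4, 9, 15] -> pop 4, enqueue [none], visited so far: [45, 37, 49, 12, 43, 7, 33, 4]
  queue [9, 15] -> pop 9, enqueue [none], visited so far: [45, 37, 49, 12, 43, 7, 33, 4, 9]
  queue [15] -> pop 15, enqueue [30], visited so far: [45, 37, 49, 12, 43, 7, 33, 4, 9, 15]
  queue [30] -> pop 30, enqueue [none], visited so far: [45, 37, 49, 12, 43, 7, 33, 4, 9, 15, 30]
Result: [45, 37, 49, 12, 43, 7, 33, 4, 9, 15, 30]


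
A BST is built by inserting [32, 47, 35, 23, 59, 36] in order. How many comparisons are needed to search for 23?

Search path for 23: 32 -> 23
Found: True
Comparisons: 2


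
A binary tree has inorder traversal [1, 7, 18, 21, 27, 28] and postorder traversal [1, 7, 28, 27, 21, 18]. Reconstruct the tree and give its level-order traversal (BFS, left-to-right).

Inorder:   [1, 7, 18, 21, 27, 28]
Postorder: [1, 7, 28, 27, 21, 18]
Algorithm: postorder visits root last, so walk postorder right-to-left;
each value is the root of the current inorder slice — split it at that
value, recurse on the right subtree first, then the left.
Recursive splits:
  root=18; inorder splits into left=[1, 7], right=[21, 27, 28]
  root=21; inorder splits into left=[], right=[27, 28]
  root=27; inorder splits into left=[], right=[28]
  root=28; inorder splits into left=[], right=[]
  root=7; inorder splits into left=[1], right=[]
  root=1; inorder splits into left=[], right=[]
Reconstructed level-order: [18, 7, 21, 1, 27, 28]


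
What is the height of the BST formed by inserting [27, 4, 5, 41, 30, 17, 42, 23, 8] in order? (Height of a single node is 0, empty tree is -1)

Insertion order: [27, 4, 5, 41, 30, 17, 42, 23, 8]
Tree (level-order array): [27, 4, 41, None, 5, 30, 42, None, 17, None, None, None, None, 8, 23]
Compute height bottom-up (empty subtree = -1):
  height(8) = 1 + max(-1, -1) = 0
  height(23) = 1 + max(-1, -1) = 0
  height(17) = 1 + max(0, 0) = 1
  height(5) = 1 + max(-1, 1) = 2
  height(4) = 1 + max(-1, 2) = 3
  height(30) = 1 + max(-1, -1) = 0
  height(42) = 1 + max(-1, -1) = 0
  height(41) = 1 + max(0, 0) = 1
  height(27) = 1 + max(3, 1) = 4
Height = 4


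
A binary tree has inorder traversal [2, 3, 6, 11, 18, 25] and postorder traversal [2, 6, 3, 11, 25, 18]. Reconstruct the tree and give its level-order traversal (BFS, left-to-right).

Inorder:   [2, 3, 6, 11, 18, 25]
Postorder: [2, 6, 3, 11, 25, 18]
Algorithm: postorder visits root last, so walk postorder right-to-left;
each value is the root of the current inorder slice — split it at that
value, recurse on the right subtree first, then the left.
Recursive splits:
  root=18; inorder splits into left=[2, 3, 6, 11], right=[25]
  root=25; inorder splits into left=[], right=[]
  root=11; inorder splits into left=[2, 3, 6], right=[]
  root=3; inorder splits into left=[2], right=[6]
  root=6; inorder splits into left=[], right=[]
  root=2; inorder splits into left=[], right=[]
Reconstructed level-order: [18, 11, 25, 3, 2, 6]


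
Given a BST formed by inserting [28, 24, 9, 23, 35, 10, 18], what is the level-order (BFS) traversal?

Tree insertion order: [28, 24, 9, 23, 35, 10, 18]
Tree (level-order array): [28, 24, 35, 9, None, None, None, None, 23, 10, None, None, 18]
BFS from the root, enqueuing left then right child of each popped node:
  queue [28] -> pop 28, enqueue [24, 35], visited so far: [28]
  queue [24, 35] -> pop 24, enqueue [9], visited so far: [28, 24]
  queue [35, 9] -> pop 35, enqueue [none], visited so far: [28, 24, 35]
  queue [9] -> pop 9, enqueue [23], visited so far: [28, 24, 35, 9]
  queue [23] -> pop 23, enqueue [10], visited so far: [28, 24, 35, 9, 23]
  queue [10] -> pop 10, enqueue [18], visited so far: [28, 24, 35, 9, 23, 10]
  queue [18] -> pop 18, enqueue [none], visited so far: [28, 24, 35, 9, 23, 10, 18]
Result: [28, 24, 35, 9, 23, 10, 18]


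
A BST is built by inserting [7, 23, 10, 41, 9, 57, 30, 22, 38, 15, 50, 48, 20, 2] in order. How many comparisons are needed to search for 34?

Search path for 34: 7 -> 23 -> 41 -> 30 -> 38
Found: False
Comparisons: 5


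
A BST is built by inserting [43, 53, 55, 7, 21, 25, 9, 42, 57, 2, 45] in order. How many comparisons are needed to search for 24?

Search path for 24: 43 -> 7 -> 21 -> 25
Found: False
Comparisons: 4


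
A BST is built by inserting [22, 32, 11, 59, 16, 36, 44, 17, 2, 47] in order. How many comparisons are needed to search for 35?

Search path for 35: 22 -> 32 -> 59 -> 36
Found: False
Comparisons: 4


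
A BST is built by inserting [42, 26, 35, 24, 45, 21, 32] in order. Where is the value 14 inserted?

Starting tree (level order): [42, 26, 45, 24, 35, None, None, 21, None, 32]
Insertion path: 42 -> 26 -> 24 -> 21
Result: insert 14 as left child of 21
Final tree (level order): [42, 26, 45, 24, 35, None, None, 21, None, 32, None, 14]


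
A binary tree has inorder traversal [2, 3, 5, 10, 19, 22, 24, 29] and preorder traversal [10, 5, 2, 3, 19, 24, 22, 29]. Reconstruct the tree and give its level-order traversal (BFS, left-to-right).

Inorder:  [2, 3, 5, 10, 19, 22, 24, 29]
Preorder: [10, 5, 2, 3, 19, 24, 22, 29]
Algorithm: preorder visits root first, so consume preorder in order;
for each root, split the current inorder slice at that value into
left-subtree inorder and right-subtree inorder, then recurse.
Recursive splits:
  root=10; inorder splits into left=[2, 3, 5], right=[19, 22, 24, 29]
  root=5; inorder splits into left=[2, 3], right=[]
  root=2; inorder splits into left=[], right=[3]
  root=3; inorder splits into left=[], right=[]
  root=19; inorder splits into left=[], right=[22, 24, 29]
  root=24; inorder splits into left=[22], right=[29]
  root=22; inorder splits into left=[], right=[]
  root=29; inorder splits into left=[], right=[]
Reconstructed level-order: [10, 5, 19, 2, 24, 3, 22, 29]


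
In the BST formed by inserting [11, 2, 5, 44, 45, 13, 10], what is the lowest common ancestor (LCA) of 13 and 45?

Tree insertion order: [11, 2, 5, 44, 45, 13, 10]
Tree (level-order array): [11, 2, 44, None, 5, 13, 45, None, 10]
In a BST, the LCA of p=13, q=45 is the first node v on the
root-to-leaf path with p <= v <= q (go left if both < v, right if both > v).
Walk from root:
  at 11: both 13 and 45 > 11, go right
  at 44: 13 <= 44 <= 45, this is the LCA
LCA = 44


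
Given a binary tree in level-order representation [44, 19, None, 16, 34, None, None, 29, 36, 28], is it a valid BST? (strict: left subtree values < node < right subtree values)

Level-order array: [44, 19, None, 16, 34, None, None, 29, 36, 28]
Validate using subtree bounds (lo, hi): at each node, require lo < value < hi,
then recurse left with hi=value and right with lo=value.
Preorder trace (stopping at first violation):
  at node 44 with bounds (-inf, +inf): OK
  at node 19 with bounds (-inf, 44): OK
  at node 16 with bounds (-inf, 19): OK
  at node 34 with bounds (19, 44): OK
  at node 29 with bounds (19, 34): OK
  at node 28 with bounds (19, 29): OK
  at node 36 with bounds (34, 44): OK
No violation found at any node.
Result: Valid BST


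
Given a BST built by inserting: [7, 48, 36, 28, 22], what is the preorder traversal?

Tree insertion order: [7, 48, 36, 28, 22]
Tree (level-order array): [7, None, 48, 36, None, 28, None, 22]
Preorder traversal: [7, 48, 36, 28, 22]


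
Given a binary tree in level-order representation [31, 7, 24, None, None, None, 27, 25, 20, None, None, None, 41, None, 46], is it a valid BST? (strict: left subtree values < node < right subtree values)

Level-order array: [31, 7, 24, None, None, None, 27, 25, 20, None, None, None, 41, None, 46]
Validate using subtree bounds (lo, hi): at each node, require lo < value < hi,
then recurse left with hi=value and right with lo=value.
Preorder trace (stopping at first violation):
  at node 31 with bounds (-inf, +inf): OK
  at node 7 with bounds (-inf, 31): OK
  at node 24 with bounds (31, +inf): VIOLATION
Node 24 violates its bound: not (31 < 24 < +inf).
Result: Not a valid BST


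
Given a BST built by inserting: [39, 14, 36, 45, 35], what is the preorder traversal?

Tree insertion order: [39, 14, 36, 45, 35]
Tree (level-order array): [39, 14, 45, None, 36, None, None, 35]
Preorder traversal: [39, 14, 36, 35, 45]


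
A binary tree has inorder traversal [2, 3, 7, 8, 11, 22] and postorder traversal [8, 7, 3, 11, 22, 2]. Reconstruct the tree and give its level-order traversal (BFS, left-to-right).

Inorder:   [2, 3, 7, 8, 11, 22]
Postorder: [8, 7, 3, 11, 22, 2]
Algorithm: postorder visits root last, so walk postorder right-to-left;
each value is the root of the current inorder slice — split it at that
value, recurse on the right subtree first, then the left.
Recursive splits:
  root=2; inorder splits into left=[], right=[3, 7, 8, 11, 22]
  root=22; inorder splits into left=[3, 7, 8, 11], right=[]
  root=11; inorder splits into left=[3, 7, 8], right=[]
  root=3; inorder splits into left=[], right=[7, 8]
  root=7; inorder splits into left=[], right=[8]
  root=8; inorder splits into left=[], right=[]
Reconstructed level-order: [2, 22, 11, 3, 7, 8]


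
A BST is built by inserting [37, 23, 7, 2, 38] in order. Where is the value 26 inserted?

Starting tree (level order): [37, 23, 38, 7, None, None, None, 2]
Insertion path: 37 -> 23
Result: insert 26 as right child of 23
Final tree (level order): [37, 23, 38, 7, 26, None, None, 2]


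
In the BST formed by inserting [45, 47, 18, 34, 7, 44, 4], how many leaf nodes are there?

Tree built from: [45, 47, 18, 34, 7, 44, 4]
Tree (level-order array): [45, 18, 47, 7, 34, None, None, 4, None, None, 44]
Rule: A leaf has 0 children.
Per-node child counts:
  node 45: 2 child(ren)
  node 18: 2 child(ren)
  node 7: 1 child(ren)
  node 4: 0 child(ren)
  node 34: 1 child(ren)
  node 44: 0 child(ren)
  node 47: 0 child(ren)
Matching nodes: [4, 44, 47]
Count of leaf nodes: 3


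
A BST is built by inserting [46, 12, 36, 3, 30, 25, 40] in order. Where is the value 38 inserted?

Starting tree (level order): [46, 12, None, 3, 36, None, None, 30, 40, 25]
Insertion path: 46 -> 12 -> 36 -> 40
Result: insert 38 as left child of 40
Final tree (level order): [46, 12, None, 3, 36, None, None, 30, 40, 25, None, 38]


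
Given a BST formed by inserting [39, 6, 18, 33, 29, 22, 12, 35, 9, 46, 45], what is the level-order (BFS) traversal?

Tree insertion order: [39, 6, 18, 33, 29, 22, 12, 35, 9, 46, 45]
Tree (level-order array): [39, 6, 46, None, 18, 45, None, 12, 33, None, None, 9, None, 29, 35, None, None, 22]
BFS from the root, enqueuing left then right child of each popped node:
  queue [39] -> pop 39, enqueue [6, 46], visited so far: [39]
  queue [6, 46] -> pop 6, enqueue [18], visited so far: [39, 6]
  queue [46, 18] -> pop 46, enqueue [45], visited so far: [39, 6, 46]
  queue [18, 45] -> pop 18, enqueue [12, 33], visited so far: [39, 6, 46, 18]
  queue [45, 12, 33] -> pop 45, enqueue [none], visited so far: [39, 6, 46, 18, 45]
  queue [12, 33] -> pop 12, enqueue [9], visited so far: [39, 6, 46, 18, 45, 12]
  queue [33, 9] -> pop 33, enqueue [29, 35], visited so far: [39, 6, 46, 18, 45, 12, 33]
  queue [9, 29, 35] -> pop 9, enqueue [none], visited so far: [39, 6, 46, 18, 45, 12, 33, 9]
  queue [29, 35] -> pop 29, enqueue [22], visited so far: [39, 6, 46, 18, 45, 12, 33, 9, 29]
  queue [35, 22] -> pop 35, enqueue [none], visited so far: [39, 6, 46, 18, 45, 12, 33, 9, 29, 35]
  queue [22] -> pop 22, enqueue [none], visited so far: [39, 6, 46, 18, 45, 12, 33, 9, 29, 35, 22]
Result: [39, 6, 46, 18, 45, 12, 33, 9, 29, 35, 22]


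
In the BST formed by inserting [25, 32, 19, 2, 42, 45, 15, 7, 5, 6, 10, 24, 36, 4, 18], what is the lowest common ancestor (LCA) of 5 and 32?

Tree insertion order: [25, 32, 19, 2, 42, 45, 15, 7, 5, 6, 10, 24, 36, 4, 18]
Tree (level-order array): [25, 19, 32, 2, 24, None, 42, None, 15, None, None, 36, 45, 7, 18, None, None, None, None, 5, 10, None, None, 4, 6]
In a BST, the LCA of p=5, q=32 is the first node v on the
root-to-leaf path with p <= v <= q (go left if both < v, right if both > v).
Walk from root:
  at 25: 5 <= 25 <= 32, this is the LCA
LCA = 25


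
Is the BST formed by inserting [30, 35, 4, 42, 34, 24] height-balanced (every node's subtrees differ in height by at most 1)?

Tree (level-order array): [30, 4, 35, None, 24, 34, 42]
Definition: a tree is height-balanced if, at every node, |h(left) - h(right)| <= 1 (empty subtree has height -1).
Bottom-up per-node check:
  node 24: h_left=-1, h_right=-1, diff=0 [OK], height=0
  node 4: h_left=-1, h_right=0, diff=1 [OK], height=1
  node 34: h_left=-1, h_right=-1, diff=0 [OK], height=0
  node 42: h_left=-1, h_right=-1, diff=0 [OK], height=0
  node 35: h_left=0, h_right=0, diff=0 [OK], height=1
  node 30: h_left=1, h_right=1, diff=0 [OK], height=2
All nodes satisfy the balance condition.
Result: Balanced


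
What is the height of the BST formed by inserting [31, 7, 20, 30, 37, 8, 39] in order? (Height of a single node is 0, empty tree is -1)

Insertion order: [31, 7, 20, 30, 37, 8, 39]
Tree (level-order array): [31, 7, 37, None, 20, None, 39, 8, 30]
Compute height bottom-up (empty subtree = -1):
  height(8) = 1 + max(-1, -1) = 0
  height(30) = 1 + max(-1, -1) = 0
  height(20) = 1 + max(0, 0) = 1
  height(7) = 1 + max(-1, 1) = 2
  height(39) = 1 + max(-1, -1) = 0
  height(37) = 1 + max(-1, 0) = 1
  height(31) = 1 + max(2, 1) = 3
Height = 3


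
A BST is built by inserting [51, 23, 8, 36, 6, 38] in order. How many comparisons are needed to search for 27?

Search path for 27: 51 -> 23 -> 36
Found: False
Comparisons: 3


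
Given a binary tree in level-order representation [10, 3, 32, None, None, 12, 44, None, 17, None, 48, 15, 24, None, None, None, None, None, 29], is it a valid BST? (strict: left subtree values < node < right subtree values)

Level-order array: [10, 3, 32, None, None, 12, 44, None, 17, None, 48, 15, 24, None, None, None, None, None, 29]
Validate using subtree bounds (lo, hi): at each node, require lo < value < hi,
then recurse left with hi=value and right with lo=value.
Preorder trace (stopping at first violation):
  at node 10 with bounds (-inf, +inf): OK
  at node 3 with bounds (-inf, 10): OK
  at node 32 with bounds (10, +inf): OK
  at node 12 with bounds (10, 32): OK
  at node 17 with bounds (12, 32): OK
  at node 15 with bounds (12, 17): OK
  at node 24 with bounds (17, 32): OK
  at node 29 with bounds (24, 32): OK
  at node 44 with bounds (32, +inf): OK
  at node 48 with bounds (44, +inf): OK
No violation found at any node.
Result: Valid BST


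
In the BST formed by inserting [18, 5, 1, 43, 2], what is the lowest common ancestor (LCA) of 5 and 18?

Tree insertion order: [18, 5, 1, 43, 2]
Tree (level-order array): [18, 5, 43, 1, None, None, None, None, 2]
In a BST, the LCA of p=5, q=18 is the first node v on the
root-to-leaf path with p <= v <= q (go left if both < v, right if both > v).
Walk from root:
  at 18: 5 <= 18 <= 18, this is the LCA
LCA = 18


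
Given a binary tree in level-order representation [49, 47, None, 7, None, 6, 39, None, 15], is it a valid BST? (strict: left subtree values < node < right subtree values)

Level-order array: [49, 47, None, 7, None, 6, 39, None, 15]
Validate using subtree bounds (lo, hi): at each node, require lo < value < hi,
then recurse left with hi=value and right with lo=value.
Preorder trace (stopping at first violation):
  at node 49 with bounds (-inf, +inf): OK
  at node 47 with bounds (-inf, 49): OK
  at node 7 with bounds (-inf, 47): OK
  at node 6 with bounds (-inf, 7): OK
  at node 15 with bounds (6, 7): VIOLATION
Node 15 violates its bound: not (6 < 15 < 7).
Result: Not a valid BST


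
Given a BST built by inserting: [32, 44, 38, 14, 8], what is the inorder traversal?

Tree insertion order: [32, 44, 38, 14, 8]
Tree (level-order array): [32, 14, 44, 8, None, 38]
Inorder traversal: [8, 14, 32, 38, 44]


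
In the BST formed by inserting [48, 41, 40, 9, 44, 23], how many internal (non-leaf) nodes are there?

Tree built from: [48, 41, 40, 9, 44, 23]
Tree (level-order array): [48, 41, None, 40, 44, 9, None, None, None, None, 23]
Rule: An internal node has at least one child.
Per-node child counts:
  node 48: 1 child(ren)
  node 41: 2 child(ren)
  node 40: 1 child(ren)
  node 9: 1 child(ren)
  node 23: 0 child(ren)
  node 44: 0 child(ren)
Matching nodes: [48, 41, 40, 9]
Count of internal (non-leaf) nodes: 4


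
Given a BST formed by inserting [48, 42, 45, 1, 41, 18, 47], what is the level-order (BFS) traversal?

Tree insertion order: [48, 42, 45, 1, 41, 18, 47]
Tree (level-order array): [48, 42, None, 1, 45, None, 41, None, 47, 18]
BFS from the root, enqueuing left then right child of each popped node:
  queue [48] -> pop 48, enqueue [42], visited so far: [48]
  queue [42] -> pop 42, enqueue [1, 45], visited so far: [48, 42]
  queue [1, 45] -> pop 1, enqueue [41], visited so far: [48, 42, 1]
  queue [45, 41] -> pop 45, enqueue [47], visited so far: [48, 42, 1, 45]
  queue [41, 47] -> pop 41, enqueue [18], visited so far: [48, 42, 1, 45, 41]
  queue [47, 18] -> pop 47, enqueue [none], visited so far: [48, 42, 1, 45, 41, 47]
  queue [18] -> pop 18, enqueue [none], visited so far: [48, 42, 1, 45, 41, 47, 18]
Result: [48, 42, 1, 45, 41, 47, 18]
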